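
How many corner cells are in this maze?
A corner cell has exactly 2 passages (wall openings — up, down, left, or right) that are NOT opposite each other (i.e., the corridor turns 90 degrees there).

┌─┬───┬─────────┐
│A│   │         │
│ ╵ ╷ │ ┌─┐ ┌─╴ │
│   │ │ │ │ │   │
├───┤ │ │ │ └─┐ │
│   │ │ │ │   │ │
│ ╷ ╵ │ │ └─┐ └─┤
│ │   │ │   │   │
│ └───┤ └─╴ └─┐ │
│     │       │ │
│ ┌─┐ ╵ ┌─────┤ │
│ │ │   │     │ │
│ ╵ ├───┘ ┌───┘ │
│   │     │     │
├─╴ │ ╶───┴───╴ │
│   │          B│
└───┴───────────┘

Counting corner cells (2 non-opposite passages):
Total corners: 26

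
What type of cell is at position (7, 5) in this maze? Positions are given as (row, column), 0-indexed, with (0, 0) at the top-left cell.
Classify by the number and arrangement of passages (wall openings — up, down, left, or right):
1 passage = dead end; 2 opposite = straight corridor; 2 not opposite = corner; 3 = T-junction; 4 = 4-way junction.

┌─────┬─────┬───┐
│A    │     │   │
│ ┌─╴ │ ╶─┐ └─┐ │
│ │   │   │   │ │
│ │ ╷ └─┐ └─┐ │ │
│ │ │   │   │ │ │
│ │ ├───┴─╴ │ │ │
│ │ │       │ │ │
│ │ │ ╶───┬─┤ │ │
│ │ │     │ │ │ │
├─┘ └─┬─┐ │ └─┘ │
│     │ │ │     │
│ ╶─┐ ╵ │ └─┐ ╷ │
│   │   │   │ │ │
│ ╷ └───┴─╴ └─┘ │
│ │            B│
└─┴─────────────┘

Checking cell at (7, 5):
Number of passages: 3
Cell type: T-junction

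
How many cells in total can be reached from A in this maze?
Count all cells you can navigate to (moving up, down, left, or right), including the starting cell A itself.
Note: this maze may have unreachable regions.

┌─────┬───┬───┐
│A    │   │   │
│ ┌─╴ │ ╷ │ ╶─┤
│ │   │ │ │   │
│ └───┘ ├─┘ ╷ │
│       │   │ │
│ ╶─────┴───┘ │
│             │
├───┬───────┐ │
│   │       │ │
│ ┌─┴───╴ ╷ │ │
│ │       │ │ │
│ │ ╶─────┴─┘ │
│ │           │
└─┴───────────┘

Using BFS/flood-fill to find all reachable cells from A:
Maze size: 7 × 7 = 49 total cells
4 cell(s) are walled off and cannot be reached from A.
Reachable cells: 45

Reachable region (· marks reachable cells):

┌─────┬───┬───┐
│A · ·│· ·│· ·│
│ ┌─╴ │ ╷ │ ╶─┤
│·│· ·│·│·│· ·│
│ └───┘ ├─┘ ╷ │
│· · · ·│· ·│·│
│ ╶─────┴───┘ │
│· · · · · · ·│
├───┬───────┐ │
│   │· · · ·│·│
│ ┌─┴───╴ ╷ │ │
│ │· · · ·│·│·│
│ │ ╶─────┴─┘ │
│ │· · · · · ·│
└─┴───────────┘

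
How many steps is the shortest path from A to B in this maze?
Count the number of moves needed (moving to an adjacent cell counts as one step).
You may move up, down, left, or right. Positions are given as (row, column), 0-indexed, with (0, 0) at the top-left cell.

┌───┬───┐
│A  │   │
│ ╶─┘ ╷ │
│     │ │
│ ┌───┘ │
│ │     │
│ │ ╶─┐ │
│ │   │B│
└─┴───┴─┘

Using BFS to find shortest path:
Start: (0, 0), End: (3, 3)
Path found:
(0,0) → (1,0) → (1,1) → (1,2) → (0,2) → (0,3) → (1,3) → (2,3) → (3,3)
Number of steps: 8

Solution:

┌───┬───┐
│A  │↱ ↓│
│ ╶─┘ ╷ │
│↳ → ↑│↓│
│ ┌───┘ │
│ │    ↓│
│ │ ╶─┐ │
│ │   │B│
└─┴───┴─┘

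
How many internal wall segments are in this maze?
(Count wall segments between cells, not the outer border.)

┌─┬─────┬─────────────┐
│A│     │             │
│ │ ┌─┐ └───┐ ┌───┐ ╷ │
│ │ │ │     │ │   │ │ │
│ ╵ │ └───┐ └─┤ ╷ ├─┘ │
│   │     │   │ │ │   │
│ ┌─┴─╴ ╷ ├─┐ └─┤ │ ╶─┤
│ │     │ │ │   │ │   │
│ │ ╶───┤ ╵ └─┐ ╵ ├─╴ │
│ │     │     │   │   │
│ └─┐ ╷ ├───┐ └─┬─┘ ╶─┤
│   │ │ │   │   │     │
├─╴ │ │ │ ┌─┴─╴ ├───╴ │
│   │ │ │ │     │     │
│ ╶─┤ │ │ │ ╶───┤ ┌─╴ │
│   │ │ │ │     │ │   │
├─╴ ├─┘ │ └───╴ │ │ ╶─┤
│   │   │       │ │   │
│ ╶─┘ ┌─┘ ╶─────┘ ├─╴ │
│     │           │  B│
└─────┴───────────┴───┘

Counting internal wall segments:
Total internal walls: 90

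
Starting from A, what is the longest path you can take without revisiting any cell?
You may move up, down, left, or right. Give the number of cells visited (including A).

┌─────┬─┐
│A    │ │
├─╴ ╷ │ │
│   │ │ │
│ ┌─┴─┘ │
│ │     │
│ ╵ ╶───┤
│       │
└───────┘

Finding longest simple path using DFS:
Start: (0, 0)
Longest path visits 12 cells
Path: A → right → down → left → down → down → right → up → right → right → up → up

Solution:

┌─────┬─┐
│A ↓  │B│
├─╴ ╷ │ │
│↓ ↲│ │↑│
│ ┌─┴─┘ │
│↓│↱ → ↑│
│ ╵ ╶───┤
│↳ ↑    │
└───────┘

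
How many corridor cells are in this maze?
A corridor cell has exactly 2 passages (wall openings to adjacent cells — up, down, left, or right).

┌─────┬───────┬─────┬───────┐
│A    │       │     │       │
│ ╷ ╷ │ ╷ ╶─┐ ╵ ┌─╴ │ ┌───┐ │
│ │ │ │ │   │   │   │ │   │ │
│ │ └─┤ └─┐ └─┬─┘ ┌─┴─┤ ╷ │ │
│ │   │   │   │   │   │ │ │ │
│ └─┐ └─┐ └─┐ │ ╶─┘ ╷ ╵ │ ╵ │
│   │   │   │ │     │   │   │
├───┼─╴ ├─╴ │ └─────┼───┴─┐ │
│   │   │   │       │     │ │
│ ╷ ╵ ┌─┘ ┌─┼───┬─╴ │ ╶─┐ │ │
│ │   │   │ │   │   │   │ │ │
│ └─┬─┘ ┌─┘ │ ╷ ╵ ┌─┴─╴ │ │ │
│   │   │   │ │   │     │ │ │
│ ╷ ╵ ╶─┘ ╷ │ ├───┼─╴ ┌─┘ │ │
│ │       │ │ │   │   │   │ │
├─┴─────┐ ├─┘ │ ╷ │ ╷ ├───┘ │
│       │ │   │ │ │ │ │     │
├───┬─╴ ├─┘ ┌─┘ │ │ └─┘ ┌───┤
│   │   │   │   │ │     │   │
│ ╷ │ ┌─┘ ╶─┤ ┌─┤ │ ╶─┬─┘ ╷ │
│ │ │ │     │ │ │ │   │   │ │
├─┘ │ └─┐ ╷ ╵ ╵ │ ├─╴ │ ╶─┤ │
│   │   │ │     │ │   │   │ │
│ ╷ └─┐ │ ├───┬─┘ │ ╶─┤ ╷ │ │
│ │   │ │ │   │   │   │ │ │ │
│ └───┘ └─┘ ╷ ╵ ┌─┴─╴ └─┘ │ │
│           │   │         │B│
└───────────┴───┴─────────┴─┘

Counting cells with exactly 2 passages:
Total corridor cells: 161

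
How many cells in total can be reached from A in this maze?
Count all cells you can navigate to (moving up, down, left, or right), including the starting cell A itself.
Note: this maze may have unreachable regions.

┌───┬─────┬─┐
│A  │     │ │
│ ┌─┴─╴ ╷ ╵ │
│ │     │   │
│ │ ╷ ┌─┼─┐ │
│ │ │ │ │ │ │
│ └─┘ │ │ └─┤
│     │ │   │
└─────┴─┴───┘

Using BFS/flood-fill to find all reachable cells from A:
Maze size: 4 × 6 = 24 total cells
5 cell(s) are walled off and cannot be reached from A.
Reachable cells: 19

Reachable region (· marks reachable cells):

┌───┬─────┬─┐
│A ·│· · ·│·│
│ ┌─┴─╴ ╷ ╵ │
│·│· · ·│· ·│
│ │ ╷ ┌─┼─┐ │
│·│·│·│ │ │·│
│ └─┘ │ │ └─┤
│· · ·│ │   │
└─────┴─┴───┘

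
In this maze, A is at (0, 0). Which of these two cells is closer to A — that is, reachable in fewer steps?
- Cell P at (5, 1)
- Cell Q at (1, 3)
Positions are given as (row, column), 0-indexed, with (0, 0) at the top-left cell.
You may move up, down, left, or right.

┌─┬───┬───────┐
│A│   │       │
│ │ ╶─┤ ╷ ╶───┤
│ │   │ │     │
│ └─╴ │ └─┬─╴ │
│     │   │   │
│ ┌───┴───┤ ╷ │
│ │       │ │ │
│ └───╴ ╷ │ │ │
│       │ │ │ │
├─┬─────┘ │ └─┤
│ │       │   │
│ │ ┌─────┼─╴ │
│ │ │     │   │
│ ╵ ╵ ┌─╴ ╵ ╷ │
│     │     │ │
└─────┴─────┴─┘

Shortest path A → P at (5, 1): 14 steps
Shortest path A → Q at (1, 3): 36 steps

P is closer (14 steps vs 36 steps).

Path to P:

┌─┬───┬───────┐
│A│   │       │
│ │ ╶─┤ ╷ ╶───┤
│↓│   │ │     │
│ └─╴ │ └─┬─╴ │
│↓    │   │   │
│ ┌───┴───┤ ╷ │
│↓│    ↱ ↓│ │ │
│ └───╴ ╷ │ │ │
│↳ → → ↑│↓│ │ │
├─┬─────┘ │ └─┤
│ │P ← ← ↲│   │
│ │ ┌─────┼─╴ │
│ │ │     │   │
│ ╵ ╵ ┌─╴ ╵ ╷ │
│     │     │ │
└─────┴─────┴─┘

Path to Q:

┌─┬───┬───────┐
│A│   │↓ ↰    │
│ │ ╶─┤ ╷ ╶───┤
│↓│   │Q│↑ ← ↰│
│ └─╴ │ └─┬─╴ │
│↓    │   │↱ ↑│
│ ┌───┴───┤ ╷ │
│↓│    ↱ ↓│↑│ │
│ └───╴ ╷ │ │ │
│↳ → → ↑│↓│↑│ │
├─┬─────┘ │ └─┤
│ │↓ ← ← ↲│↑ ↰│
│ │ ┌─────┼─╴ │
│ │↓│↱ → ↓│↱ ↑│
│ ╵ ╵ ┌─╴ ╵ ╷ │
│  ↳ ↑│  ↳ ↑│ │
└─────┴─────┴─┘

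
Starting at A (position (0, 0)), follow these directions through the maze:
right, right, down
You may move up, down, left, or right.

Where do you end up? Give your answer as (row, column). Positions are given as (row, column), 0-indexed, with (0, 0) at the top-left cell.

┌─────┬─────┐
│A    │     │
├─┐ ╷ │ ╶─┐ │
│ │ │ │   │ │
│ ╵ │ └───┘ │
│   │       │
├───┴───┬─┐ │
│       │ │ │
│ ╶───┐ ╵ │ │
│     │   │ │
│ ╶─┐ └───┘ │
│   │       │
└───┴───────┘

Following directions step by step:
Start: (0, 0)
  right: (0, 0) → (0, 1)
  right: (0, 1) → (0, 2)
  down: (0, 2) → (1, 2)
Final position: (1, 2)

Path taken:

┌─────┬─────┐
│A → ↓│     │
├─┐ ╷ │ ╶─┐ │
│ │ │B│   │ │
│ ╵ │ └───┘ │
│   │       │
├───┴───┬─┐ │
│       │ │ │
│ ╶───┐ ╵ │ │
│     │   │ │
│ ╶─┐ └───┘ │
│   │       │
└───┴───────┘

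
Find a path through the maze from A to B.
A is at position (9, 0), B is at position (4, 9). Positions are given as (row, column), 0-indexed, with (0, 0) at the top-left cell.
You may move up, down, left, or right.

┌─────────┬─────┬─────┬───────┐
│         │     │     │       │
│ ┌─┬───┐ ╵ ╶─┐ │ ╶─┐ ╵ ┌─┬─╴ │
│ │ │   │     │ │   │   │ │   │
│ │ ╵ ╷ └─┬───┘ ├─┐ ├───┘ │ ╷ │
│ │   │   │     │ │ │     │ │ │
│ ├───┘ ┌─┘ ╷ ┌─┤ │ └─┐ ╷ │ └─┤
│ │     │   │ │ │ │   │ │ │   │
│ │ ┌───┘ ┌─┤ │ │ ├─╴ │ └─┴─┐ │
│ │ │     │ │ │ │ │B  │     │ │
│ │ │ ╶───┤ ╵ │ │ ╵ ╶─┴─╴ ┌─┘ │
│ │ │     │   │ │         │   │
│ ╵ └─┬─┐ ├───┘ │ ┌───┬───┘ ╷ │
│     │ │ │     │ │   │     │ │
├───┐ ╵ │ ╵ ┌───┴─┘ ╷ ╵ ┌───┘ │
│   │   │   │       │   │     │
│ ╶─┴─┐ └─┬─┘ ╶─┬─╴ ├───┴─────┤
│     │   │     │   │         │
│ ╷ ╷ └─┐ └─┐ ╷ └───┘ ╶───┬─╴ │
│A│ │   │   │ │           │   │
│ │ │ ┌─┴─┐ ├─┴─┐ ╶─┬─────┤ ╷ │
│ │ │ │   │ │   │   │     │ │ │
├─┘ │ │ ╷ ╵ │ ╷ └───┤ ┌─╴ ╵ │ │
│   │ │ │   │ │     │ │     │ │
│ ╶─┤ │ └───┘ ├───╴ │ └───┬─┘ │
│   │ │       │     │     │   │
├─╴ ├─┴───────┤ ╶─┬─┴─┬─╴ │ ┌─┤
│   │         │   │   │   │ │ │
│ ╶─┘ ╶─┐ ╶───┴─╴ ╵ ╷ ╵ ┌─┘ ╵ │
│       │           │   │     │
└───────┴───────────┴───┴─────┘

Finding the shortest path from (9, 0) to (4, 9):
Path length: 86 steps
Directions: up → right → down → down → down → left → down → right → down → left → down → right → right → up → right → right → down → right → right → right → right → right → up → right → down → right → up → right → up → left → left → up → up → right → right → down → right → up → up → right → up → left → left → left → left → down → left → left → left → up → left → up → right → right → right → up → right → down → right → up → right → right → up → right → up → up → left → up → up → right → up → left → left → left → down → left → up → left → left → down → right → down → down → right → down → left

Solution:

┌─────────┬─────┬─────┬───────┐
│         │     │↓ ← ↰│↓ ← ← ↰│
│ ┌─┬───┐ ╵ ╶─┐ │ ╶─┐ ╵ ┌─┬─╴ │
│ │ │   │     │ │↳ ↓│↑ ↲│ │↱ ↑│
│ │ ╵ ╷ └─┬───┘ ├─┐ ├───┘ │ ╷ │
│ │   │   │     │ │↓│     │↑│ │
│ ├───┘ ┌─┘ ╷ ┌─┤ │ └─┐ ╷ │ └─┤
│ │     │   │ │ │ │↳ ↓│ │ │↑ ↰│
│ │ ┌───┘ ┌─┤ │ │ ├─╴ │ └─┴─┐ │
│ │ │     │ │ │ │ │B ↲│     │↑│
│ │ │ ╶───┤ ╵ │ │ ╵ ╶─┴─╴ ┌─┘ │
│ │ │     │   │ │         │↱ ↑│
│ ╵ └─┬─┐ ├───┘ │ ┌───┬───┘ ╷ │
│     │ │ │     │ │↱ ↓│↱ → ↑│ │
├───┐ ╵ │ ╵ ┌───┴─┘ ╷ ╵ ┌───┘ │
│   │   │   │↱ → → ↑│↳ ↑│     │
│ ╶─┴─┐ └─┬─┘ ╶─┬─╴ ├───┴─────┤
│↱ ↓  │   │  ↑ ↰│   │↓ ← ← ← ↰│
│ ╷ ╷ └─┐ └─┐ ╷ └───┘ ╶───┬─╴ │
│A│↓│   │   │ │↑ ← ← ↲    │↱ ↑│
│ │ │ ┌─┴─┐ ├─┴─┐ ╶─┬─────┤ ╷ │
│ │↓│ │   │ │   │   │↱ → ↓│↑│ │
├─┘ │ │ ╷ ╵ │ ╷ └───┤ ┌─╴ ╵ │ │
│↓ ↲│ │ │   │ │     │↑│  ↳ ↑│ │
│ ╶─┤ │ └───┘ ├───╴ │ └───┬─┘ │
│↳ ↓│ │       │     │↑ ← ↰│   │
├─╴ ├─┴───────┤ ╶─┬─┴─┬─╴ │ ┌─┤
│↓ ↲│↱ → ↓    │   │↱ ↓│↱ ↑│ │ │
│ ╶─┘ ╶─┐ ╶───┴─╴ ╵ ╷ ╵ ┌─┘ ╵ │
│↳ → ↑  │↳ → → → → ↑│↳ ↑│     │
└───────┴───────────┴───┴─────┘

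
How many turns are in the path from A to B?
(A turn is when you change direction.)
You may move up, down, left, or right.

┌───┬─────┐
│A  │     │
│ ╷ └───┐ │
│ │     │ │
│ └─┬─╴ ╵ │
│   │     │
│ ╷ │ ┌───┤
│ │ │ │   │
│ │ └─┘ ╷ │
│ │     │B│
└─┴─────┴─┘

Directions: down, down, right, down, down, right, right, up, right, down
Number of turns: 6

Solution:

┌───┬─────┐
│A  │     │
│ ╷ └───┐ │
│↓│     │ │
│ └─┬─╴ ╵ │
│↳ ↓│     │
│ ╷ │ ┌───┤
│ │↓│ │↱ ↓│
│ │ └─┘ ╷ │
│ │↳ → ↑│B│
└─┴─────┴─┘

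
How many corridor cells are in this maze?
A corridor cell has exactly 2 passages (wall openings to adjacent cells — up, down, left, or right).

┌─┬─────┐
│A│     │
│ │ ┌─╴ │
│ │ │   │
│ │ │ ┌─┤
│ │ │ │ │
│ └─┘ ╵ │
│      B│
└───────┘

Counting cells with exactly 2 passages:
Total corridor cells: 12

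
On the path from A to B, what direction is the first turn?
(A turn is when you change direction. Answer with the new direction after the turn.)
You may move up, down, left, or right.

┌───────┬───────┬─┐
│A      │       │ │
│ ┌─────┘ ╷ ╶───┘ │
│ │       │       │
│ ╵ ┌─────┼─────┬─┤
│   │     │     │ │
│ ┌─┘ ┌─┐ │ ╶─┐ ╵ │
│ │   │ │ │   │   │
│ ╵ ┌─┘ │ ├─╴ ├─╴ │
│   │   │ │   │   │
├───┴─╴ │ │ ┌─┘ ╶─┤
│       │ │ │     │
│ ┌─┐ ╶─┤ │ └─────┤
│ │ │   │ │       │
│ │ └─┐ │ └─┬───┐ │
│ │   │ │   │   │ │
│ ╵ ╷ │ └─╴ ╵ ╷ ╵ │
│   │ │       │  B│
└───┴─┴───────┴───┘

Directions: down, down, down, down, right, up, right, up, right, right, down, down, down, down, down, right, down, right, up, right, down, right
First turn direction: right

Solution:

┌───────┬───────┬─┐
│A      │       │ │
│ ┌─────┘ ╷ ╶───┘ │
│↓│       │       │
│ ╵ ┌─────┼─────┬─┤
│↓  │↱ → ↓│     │ │
│ ┌─┘ ┌─┐ │ ╶─┐ ╵ │
│↓│↱ ↑│ │↓│   │   │
│ ╵ ┌─┘ │ ├─╴ ├─╴ │
│↳ ↑│   │↓│   │   │
├───┴─╴ │ │ ┌─┘ ╶─┤
│       │↓│ │     │
│ ┌─┐ ╶─┤ │ └─────┤
│ │ │   │↓│       │
│ │ └─┐ │ └─┬───┐ │
│ │   │ │↳ ↓│↱ ↓│ │
│ ╵ ╷ │ └─╴ ╵ ╷ ╵ │
│   │ │    ↳ ↑│↳ B│
└───┴─┴───────┴───┘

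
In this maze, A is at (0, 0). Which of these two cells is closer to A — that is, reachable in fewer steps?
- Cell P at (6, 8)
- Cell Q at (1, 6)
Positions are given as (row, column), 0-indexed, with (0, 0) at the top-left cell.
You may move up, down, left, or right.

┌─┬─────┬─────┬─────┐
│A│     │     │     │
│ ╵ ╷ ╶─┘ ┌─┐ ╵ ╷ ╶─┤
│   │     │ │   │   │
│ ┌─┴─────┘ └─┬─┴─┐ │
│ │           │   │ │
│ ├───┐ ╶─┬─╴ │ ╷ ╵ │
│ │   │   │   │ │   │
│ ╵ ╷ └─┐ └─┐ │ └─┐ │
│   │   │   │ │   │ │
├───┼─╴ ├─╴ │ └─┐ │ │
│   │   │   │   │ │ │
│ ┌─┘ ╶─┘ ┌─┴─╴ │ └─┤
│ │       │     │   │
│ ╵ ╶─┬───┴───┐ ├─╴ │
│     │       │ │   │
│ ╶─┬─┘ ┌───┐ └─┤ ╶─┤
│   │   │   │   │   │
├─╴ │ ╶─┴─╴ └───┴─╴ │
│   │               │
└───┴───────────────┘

Shortest path A → P at (6, 8): 26 steps
Shortest path A → Q at (1, 6): 11 steps

Q is closer (11 steps vs 26 steps).

Path to P:

┌─┬─────┬─────┬─────┐
│A│↱ ↓  │↱ → ↓│↱ ↓  │
│ ╵ ╷ ╶─┘ ┌─┐ ╵ ╷ ╶─┤
│↳ ↑│↳ → ↑│ │↳ ↑│↳ ↓│
│ ┌─┴─────┘ └─┬─┴─┐ │
│ │           │↓ ↰│↓│
│ ├───┐ ╶─┬─╴ │ ╷ ╵ │
│ │   │   │   │↓│↑ ↲│
│ ╵ ╷ └─┐ └─┐ │ └─┐ │
│   │   │   │ │↳ ↓│ │
├───┼─╴ ├─╴ │ └─┐ │ │
│   │   │   │   │↓│ │
│ ┌─┘ ╶─┘ ┌─┴─╴ │ └─┤
│ │       │     │P  │
│ ╵ ╶─┬───┴───┐ ├─╴ │
│     │       │ │   │
│ ╶─┬─┘ ┌───┐ └─┤ ╶─┤
│   │   │   │   │   │
├─╴ │ ╶─┴─╴ └───┴─╴ │
│   │               │
└───┴───────────────┘

Path to Q:

┌─┬─────┬─────┬─────┐
│A│↱ ↓  │↱ → ↓│     │
│ ╵ ╷ ╶─┘ ┌─┐ ╵ ╷ ╶─┤
│↳ ↑│↳ → ↑│ │Q  │   │
│ ┌─┴─────┘ └─┬─┴─┐ │
│ │           │   │ │
│ ├───┐ ╶─┬─╴ │ ╷ ╵ │
│ │   │   │   │ │   │
│ ╵ ╷ └─┐ └─┐ │ └─┐ │
│   │   │   │ │   │ │
├───┼─╴ ├─╴ │ └─┐ │ │
│   │   │   │   │ │ │
│ ┌─┘ ╶─┘ ┌─┴─╴ │ └─┤
│ │       │     │   │
│ ╵ ╶─┬───┴───┐ ├─╴ │
│     │       │ │   │
│ ╶─┬─┘ ┌───┐ └─┤ ╶─┤
│   │   │   │   │   │
├─╴ │ ╶─┴─╴ └───┴─╴ │
│   │               │
└───┴───────────────┘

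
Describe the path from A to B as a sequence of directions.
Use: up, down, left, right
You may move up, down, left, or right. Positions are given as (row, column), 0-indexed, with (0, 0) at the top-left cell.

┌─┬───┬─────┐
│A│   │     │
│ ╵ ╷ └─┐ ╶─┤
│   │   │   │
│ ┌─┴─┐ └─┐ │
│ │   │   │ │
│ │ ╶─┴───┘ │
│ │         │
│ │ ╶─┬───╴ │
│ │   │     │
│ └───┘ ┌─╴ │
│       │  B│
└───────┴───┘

Finding the path and converting it to directions:
Path through cells: (0,0) → (1,0) → (2,0) → (3,0) → (4,0) → (5,0) → (5,1) → (5,2) → (5,3) → (4,3) → (4,4) → (4,5) → (5,5)
Directions: down, down, down, down, down, right, right, right, up, right, right, down

Solution:

┌─┬───┬─────┐
│A│   │     │
│ ╵ ╷ └─┐ ╶─┤
│↓  │   │   │
│ ┌─┴─┐ └─┐ │
│↓│   │   │ │
│ │ ╶─┴───┘ │
│↓│         │
│ │ ╶─┬───╴ │
│↓│   │↱ → ↓│
│ └───┘ ┌─╴ │
│↳ → → ↑│  B│
└───────┴───┘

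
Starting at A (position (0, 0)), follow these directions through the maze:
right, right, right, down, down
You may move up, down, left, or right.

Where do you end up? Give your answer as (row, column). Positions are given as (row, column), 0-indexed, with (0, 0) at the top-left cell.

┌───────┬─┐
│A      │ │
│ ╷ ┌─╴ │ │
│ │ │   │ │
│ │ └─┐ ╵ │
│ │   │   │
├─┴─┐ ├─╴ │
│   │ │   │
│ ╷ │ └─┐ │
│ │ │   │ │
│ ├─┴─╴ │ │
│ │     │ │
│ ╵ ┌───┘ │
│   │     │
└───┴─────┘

Following directions step by step:
Start: (0, 0)
  right: (0, 0) → (0, 1)
  right: (0, 1) → (0, 2)
  right: (0, 2) → (0, 3)
  down: (0, 3) → (1, 3)
  down: (1, 3) → (2, 3)
Final position: (2, 3)

Path taken:

┌───────┬─┐
│A → → ↓│ │
│ ╷ ┌─╴ │ │
│ │ │  ↓│ │
│ │ └─┐ ╵ │
│ │   │B  │
├─┴─┐ ├─╴ │
│   │ │   │
│ ╷ │ └─┐ │
│ │ │   │ │
│ ├─┴─╴ │ │
│ │     │ │
│ ╵ ┌───┘ │
│   │     │
└───┴─────┘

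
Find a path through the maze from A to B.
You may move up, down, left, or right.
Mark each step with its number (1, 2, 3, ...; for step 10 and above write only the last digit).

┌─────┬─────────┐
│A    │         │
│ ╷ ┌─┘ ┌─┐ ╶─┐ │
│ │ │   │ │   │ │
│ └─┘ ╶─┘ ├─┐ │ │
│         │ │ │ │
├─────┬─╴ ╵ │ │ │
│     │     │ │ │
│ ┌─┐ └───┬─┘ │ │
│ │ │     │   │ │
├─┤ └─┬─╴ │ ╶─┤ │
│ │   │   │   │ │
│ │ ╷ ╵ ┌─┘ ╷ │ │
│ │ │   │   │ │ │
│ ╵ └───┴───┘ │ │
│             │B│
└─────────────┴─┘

Finding the shortest path through the maze:
Path length: 18 steps
Directions: down → down → right → right → up → right → up → right → right → right → right → down → down → down → down → down → down → down

Solution:

┌─────┬─────────┐
│A    │7 8 9 0 1│
│ ╷ ┌─┘ ┌─┐ ╶─┐ │
│1│ │5 6│ │   │2│
│ └─┘ ╶─┘ ├─┐ │ │
│2 3 4    │ │ │3│
├─────┬─╴ ╵ │ │ │
│     │     │ │4│
│ ┌─┐ └───┬─┘ │ │
│ │ │     │   │5│
├─┤ └─┬─╴ │ ╶─┤ │
│ │   │   │   │6│
│ │ ╷ ╵ ┌─┘ ╷ │ │
│ │ │   │   │ │7│
│ ╵ └───┴───┘ │ │
│             │B│
└─────────────┴─┘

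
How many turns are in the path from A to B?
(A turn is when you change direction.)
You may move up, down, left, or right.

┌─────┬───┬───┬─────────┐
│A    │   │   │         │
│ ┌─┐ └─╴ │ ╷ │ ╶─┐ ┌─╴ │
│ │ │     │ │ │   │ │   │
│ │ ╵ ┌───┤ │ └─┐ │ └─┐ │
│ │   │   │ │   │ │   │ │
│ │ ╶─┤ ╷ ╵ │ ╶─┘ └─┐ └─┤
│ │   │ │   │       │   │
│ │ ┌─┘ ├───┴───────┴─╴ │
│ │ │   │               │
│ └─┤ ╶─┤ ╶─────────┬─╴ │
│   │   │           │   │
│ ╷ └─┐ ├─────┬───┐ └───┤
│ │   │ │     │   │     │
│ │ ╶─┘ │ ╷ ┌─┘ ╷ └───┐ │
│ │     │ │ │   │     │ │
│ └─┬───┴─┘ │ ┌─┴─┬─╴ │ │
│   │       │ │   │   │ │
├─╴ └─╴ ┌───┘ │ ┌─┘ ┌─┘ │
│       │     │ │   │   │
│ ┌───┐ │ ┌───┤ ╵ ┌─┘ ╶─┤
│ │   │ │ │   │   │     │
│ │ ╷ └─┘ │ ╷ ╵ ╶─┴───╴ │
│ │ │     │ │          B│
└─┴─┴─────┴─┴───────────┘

Directions: down, down, down, down, down, right, down, down, right, right, up, up, left, up, right, up, up, right, down, right, up, up, up, right, down, down, down, right, right, up, up, left, up, right, right, down, down, right, down, right, down, left, left, left, left, left, left, left, down, right, right, right, right, right, down, right, right, down, down, down, left, down, right, down
Number of turns: 34

Solution:

┌─────┬───┬───┬─────────┐
│A    │   │↱ ↓│↱ → ↓    │
│ ┌─┐ └─╴ │ ╷ │ ╶─┐ ┌─╴ │
│↓│ │     │↑│↓│↑ ↰│↓│   │
│ │ ╵ ┌───┤ │ └─┐ │ └─┐ │
│↓│   │↱ ↓│↑│↓  │↑│↳ ↓│ │
│ │ ╶─┤ ╷ ╵ │ ╶─┘ └─┐ └─┤
│↓│   │↑│↳ ↑│↳ → ↑  │↳ ↓│
│ │ ┌─┘ ├───┴───────┴─╴ │
│↓│ │↱ ↑│↓ ← ← ← ← ← ← ↲│
│ └─┤ ╶─┤ ╶─────────┬─╴ │
│↳ ↓│↑ ↰│↳ → → → → ↓│   │
│ ╷ └─┐ ├─────┬───┐ └───┤
│ │↓  │↑│     │   │↳ → ↓│
│ │ ╶─┘ │ ╷ ┌─┘ ╷ └───┐ │
│ │↳ → ↑│ │ │   │     │↓│
│ └─┬───┴─┘ │ ┌─┴─┬─╴ │ │
│   │       │ │   │   │↓│
├─╴ └─╴ ┌───┘ │ ┌─┘ ┌─┘ │
│       │     │ │   │↓ ↲│
│ ┌───┐ │ ┌───┤ ╵ ┌─┘ ╶─┤
│ │   │ │ │   │   │  ↳ ↓│
│ │ ╷ └─┘ │ ╷ ╵ ╶─┴───╴ │
│ │ │     │ │          B│
└─┴─┴─────┴─┴───────────┘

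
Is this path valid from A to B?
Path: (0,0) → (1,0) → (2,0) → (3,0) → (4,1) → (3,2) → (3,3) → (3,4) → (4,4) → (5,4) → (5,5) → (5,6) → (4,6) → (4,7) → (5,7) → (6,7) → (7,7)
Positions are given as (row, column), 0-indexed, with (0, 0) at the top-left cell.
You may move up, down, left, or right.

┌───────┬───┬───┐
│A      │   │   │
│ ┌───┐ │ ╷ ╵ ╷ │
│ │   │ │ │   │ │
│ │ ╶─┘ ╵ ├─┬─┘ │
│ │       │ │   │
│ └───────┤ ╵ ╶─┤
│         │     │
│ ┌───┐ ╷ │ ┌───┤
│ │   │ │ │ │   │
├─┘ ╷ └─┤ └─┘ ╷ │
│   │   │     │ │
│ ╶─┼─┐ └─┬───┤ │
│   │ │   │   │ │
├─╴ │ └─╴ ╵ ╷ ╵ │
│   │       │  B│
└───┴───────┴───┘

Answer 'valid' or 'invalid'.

Checking path validity:
Result: Invalid move at step 4: cannot move from (3, 0) to (4, 1).

invalid

Correct solution:

┌───────┬───┬───┐
│A      │   │   │
│ ┌───┐ │ ╷ ╵ ╷ │
│↓│   │ │ │   │ │
│ │ ╶─┘ ╵ ├─┬─┘ │
│↓│       │ │   │
│ └───────┤ ╵ ╶─┤
│↳ → → → ↓│     │
│ ┌───┐ ╷ │ ┌───┤
│ │   │ │↓│ │↱ ↓│
├─┘ ╷ └─┤ └─┘ ╷ │
│   │   │↳ → ↑│↓│
│ ╶─┼─┐ └─┬───┤ │
│   │ │   │   │↓│
├─╴ │ └─╴ ╵ ╷ ╵ │
│   │       │  B│
└───┴───────┴───┘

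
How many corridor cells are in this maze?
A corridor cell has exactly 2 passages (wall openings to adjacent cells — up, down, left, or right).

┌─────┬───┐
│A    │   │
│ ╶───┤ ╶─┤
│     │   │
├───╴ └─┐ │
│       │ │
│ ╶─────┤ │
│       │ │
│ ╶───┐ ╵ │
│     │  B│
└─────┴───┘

Counting cells with exactly 2 passages:
Total corridor cells: 19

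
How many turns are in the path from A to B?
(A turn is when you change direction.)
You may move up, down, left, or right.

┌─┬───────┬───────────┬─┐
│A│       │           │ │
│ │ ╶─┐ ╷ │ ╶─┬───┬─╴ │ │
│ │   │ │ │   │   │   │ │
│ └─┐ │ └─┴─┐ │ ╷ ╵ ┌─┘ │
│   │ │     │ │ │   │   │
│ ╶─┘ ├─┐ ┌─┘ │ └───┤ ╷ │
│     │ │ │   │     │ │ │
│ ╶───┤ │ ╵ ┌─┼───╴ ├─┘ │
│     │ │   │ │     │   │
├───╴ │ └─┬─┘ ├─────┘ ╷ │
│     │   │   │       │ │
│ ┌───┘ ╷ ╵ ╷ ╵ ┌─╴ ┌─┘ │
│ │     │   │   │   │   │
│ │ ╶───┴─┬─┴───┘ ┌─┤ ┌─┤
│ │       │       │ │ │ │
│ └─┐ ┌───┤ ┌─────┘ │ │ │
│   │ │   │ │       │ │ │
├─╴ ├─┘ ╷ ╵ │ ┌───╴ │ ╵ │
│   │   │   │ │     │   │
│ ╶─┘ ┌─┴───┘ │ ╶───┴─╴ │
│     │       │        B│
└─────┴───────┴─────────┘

Directions: down, down, down, down, right, right, down, left, left, down, down, down, right, down, left, down, right, right, up, right, up, right, down, right, up, up, right, right, right, up, right, up, right, up, right, down, down, left, down, down, down, right, down
Number of turns: 28

Solution:

┌─┬───────┬───────────┬─┐
│A│       │           │ │
│ │ ╶─┐ ╷ │ ╶─┬───┬─╴ │ │
│↓│   │ │ │   │   │   │ │
│ └─┐ │ └─┴─┐ │ ╷ ╵ ┌─┘ │
│↓  │ │     │ │ │   │   │
│ ╶─┘ ├─┐ ┌─┘ │ └───┤ ╷ │
│↓    │ │ │   │     │ │ │
│ ╶───┤ │ ╵ ┌─┼───╴ ├─┘ │
│↳ → ↓│ │   │ │     │↱ ↓│
├───╴ │ └─┬─┘ ├─────┘ ╷ │
│↓ ← ↲│   │   │    ↱ ↑│↓│
│ ┌───┘ ╷ ╵ ╷ ╵ ┌─╴ ┌─┘ │
│↓│     │   │   │↱ ↑│↓ ↲│
│ │ ╶───┴─┬─┴───┘ ┌─┤ ┌─┤
│↓│       │↱ → → ↑│ │↓│ │
│ └─┐ ┌───┤ ┌─────┘ │ │ │
│↳ ↓│ │↱ ↓│↑│       │↓│ │
├─╴ ├─┘ ╷ ╵ │ ┌───╴ │ ╵ │
│↓ ↲│↱ ↑│↳ ↑│ │     │↳ ↓│
│ ╶─┘ ┌─┴───┘ │ ╶───┴─╴ │
│↳ → ↑│       │        B│
└─────┴───────┴─────────┘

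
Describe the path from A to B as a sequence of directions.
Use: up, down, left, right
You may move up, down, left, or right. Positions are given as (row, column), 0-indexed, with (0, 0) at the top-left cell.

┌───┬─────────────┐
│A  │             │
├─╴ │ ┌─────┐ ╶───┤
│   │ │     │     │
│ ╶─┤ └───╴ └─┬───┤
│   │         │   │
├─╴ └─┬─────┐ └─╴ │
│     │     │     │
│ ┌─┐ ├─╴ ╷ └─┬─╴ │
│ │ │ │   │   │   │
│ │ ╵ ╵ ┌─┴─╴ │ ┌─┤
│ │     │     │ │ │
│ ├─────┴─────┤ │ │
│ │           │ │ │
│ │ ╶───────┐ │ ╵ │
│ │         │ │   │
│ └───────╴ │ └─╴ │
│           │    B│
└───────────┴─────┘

Finding the path and converting it to directions:
Path through cells: (0,0) → (0,1) → (1,1) → (1,0) → (2,0) → (2,1) → (3,1) → (3,0) → (4,0) → (5,0) → (6,0) → (7,0) → (8,0) → (8,1) → (8,2) → (8,3) → (8,4) → (8,5) → (7,5) → (7,4) → (7,3) → (7,2) → (7,1) → (6,1) → (6,2) → (6,3) → (6,4) → (6,5) → (6,6) → (7,6) → (8,6) → (8,7) → (8,8)
Directions: right, down, left, down, right, down, left, down, down, down, down, down, right, right, right, right, right, up, left, left, left, left, up, right, right, right, right, right, down, down, right, right

Solution:

┌───┬─────────────┐
│A ↓│             │
├─╴ │ ┌─────┐ ╶───┤
│↓ ↲│ │     │     │
│ ╶─┤ └───╴ └─┬───┤
│↳ ↓│         │   │
├─╴ └─┬─────┐ └─╴ │
│↓ ↲  │     │     │
│ ┌─┐ ├─╴ ╷ └─┬─╴ │
│↓│ │ │   │   │   │
│ │ ╵ ╵ ┌─┴─╴ │ ┌─┤
│↓│     │     │ │ │
│ ├─────┴─────┤ │ │
│↓│↱ → → → → ↓│ │ │
│ │ ╶───────┐ │ ╵ │
│↓│↑ ← ← ← ↰│↓│   │
│ └───────╴ │ └─╴ │
│↳ → → → → ↑│↳ → B│
└───────────┴─────┘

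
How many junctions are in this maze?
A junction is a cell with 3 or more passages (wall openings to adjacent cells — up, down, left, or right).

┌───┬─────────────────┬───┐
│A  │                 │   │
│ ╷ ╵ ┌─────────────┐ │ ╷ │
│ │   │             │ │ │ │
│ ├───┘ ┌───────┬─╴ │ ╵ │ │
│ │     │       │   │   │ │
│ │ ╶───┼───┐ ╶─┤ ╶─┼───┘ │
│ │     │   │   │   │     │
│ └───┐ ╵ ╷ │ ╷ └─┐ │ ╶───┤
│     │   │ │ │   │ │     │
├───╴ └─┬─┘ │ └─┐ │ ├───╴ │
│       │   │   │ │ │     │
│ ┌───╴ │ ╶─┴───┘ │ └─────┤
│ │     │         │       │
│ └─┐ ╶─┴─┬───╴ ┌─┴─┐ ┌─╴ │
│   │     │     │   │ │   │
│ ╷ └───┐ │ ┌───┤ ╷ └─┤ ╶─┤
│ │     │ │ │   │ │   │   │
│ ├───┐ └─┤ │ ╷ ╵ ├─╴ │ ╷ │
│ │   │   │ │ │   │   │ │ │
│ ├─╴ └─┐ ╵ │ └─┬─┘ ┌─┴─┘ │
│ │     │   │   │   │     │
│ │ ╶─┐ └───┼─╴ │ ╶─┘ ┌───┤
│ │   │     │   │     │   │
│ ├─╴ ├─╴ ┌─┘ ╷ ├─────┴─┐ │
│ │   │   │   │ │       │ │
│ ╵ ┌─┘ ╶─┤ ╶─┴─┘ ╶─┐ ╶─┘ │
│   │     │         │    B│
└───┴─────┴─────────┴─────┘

Checking each cell for number of passages:

Junctions found (3+ passages):
  (2, 6): 3 passages
  (3, 6): 3 passages
  (5, 2): 3 passages
  (6, 2): 3 passages
  (6, 7): 3 passages
  (6, 10): 3 passages
  (7, 0): 3 passages
  (8, 11): 3 passages
  (10, 2): 3 passages
  (11, 4): 3 passages
  (11, 7): 3 passages
  (12, 10): 3 passages
  (13, 3): 3 passages
  (13, 8): 3 passages
Total junctions: 14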